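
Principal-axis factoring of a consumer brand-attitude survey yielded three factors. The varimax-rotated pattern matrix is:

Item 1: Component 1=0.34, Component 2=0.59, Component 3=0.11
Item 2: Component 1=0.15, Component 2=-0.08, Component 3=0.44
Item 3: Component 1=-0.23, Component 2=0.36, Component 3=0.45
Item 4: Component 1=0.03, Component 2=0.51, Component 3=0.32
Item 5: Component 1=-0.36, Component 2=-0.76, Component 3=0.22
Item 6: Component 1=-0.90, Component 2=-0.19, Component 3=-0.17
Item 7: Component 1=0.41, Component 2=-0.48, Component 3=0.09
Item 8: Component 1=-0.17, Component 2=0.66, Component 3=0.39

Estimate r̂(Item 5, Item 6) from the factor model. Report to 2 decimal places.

r̂ = Σ λ_i·λ_j across factors = (-0.36)(-0.90) + (-0.76)(-0.19) + (0.22)(-0.17)
  = +0.3240 +0.1444 -0.0374 = 0.4310

0.43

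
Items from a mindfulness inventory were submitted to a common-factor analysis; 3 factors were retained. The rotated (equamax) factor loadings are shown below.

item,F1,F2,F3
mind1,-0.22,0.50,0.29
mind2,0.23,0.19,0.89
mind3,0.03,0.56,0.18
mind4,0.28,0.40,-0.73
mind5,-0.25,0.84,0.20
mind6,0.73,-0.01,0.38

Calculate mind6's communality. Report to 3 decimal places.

0.677

h² = 0.73² + (-0.01)² + 0.38² = 0.5329 + 0.0001 + 0.1444 = 0.6774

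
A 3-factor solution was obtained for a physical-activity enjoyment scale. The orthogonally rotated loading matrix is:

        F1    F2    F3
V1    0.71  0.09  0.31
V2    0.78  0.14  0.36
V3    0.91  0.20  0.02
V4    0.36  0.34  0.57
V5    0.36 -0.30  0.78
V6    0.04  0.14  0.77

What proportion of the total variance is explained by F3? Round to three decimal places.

0.292

SS loadings for F3 = 0.31² + 0.36² + 0.02² + 0.57² + 0.78² + 0.77² = 1.7523
Proportion of variance = 1.7523 / 6 = 0.2920.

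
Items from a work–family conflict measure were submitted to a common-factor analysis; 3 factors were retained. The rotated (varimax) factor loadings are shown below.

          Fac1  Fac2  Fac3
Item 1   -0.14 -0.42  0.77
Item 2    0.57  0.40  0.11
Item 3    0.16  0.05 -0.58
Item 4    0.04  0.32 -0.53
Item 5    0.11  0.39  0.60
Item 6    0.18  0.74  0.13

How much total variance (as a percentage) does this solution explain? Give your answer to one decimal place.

Communalities: 0.7889, 0.4970, 0.3645, 0.3849, 0.5242, 0.5969; Σh² = 3.1564.
Total variance with 6 standardized items is 6, so the solution explains 3.1564/6 = 0.5261 = 52.61%.

52.6%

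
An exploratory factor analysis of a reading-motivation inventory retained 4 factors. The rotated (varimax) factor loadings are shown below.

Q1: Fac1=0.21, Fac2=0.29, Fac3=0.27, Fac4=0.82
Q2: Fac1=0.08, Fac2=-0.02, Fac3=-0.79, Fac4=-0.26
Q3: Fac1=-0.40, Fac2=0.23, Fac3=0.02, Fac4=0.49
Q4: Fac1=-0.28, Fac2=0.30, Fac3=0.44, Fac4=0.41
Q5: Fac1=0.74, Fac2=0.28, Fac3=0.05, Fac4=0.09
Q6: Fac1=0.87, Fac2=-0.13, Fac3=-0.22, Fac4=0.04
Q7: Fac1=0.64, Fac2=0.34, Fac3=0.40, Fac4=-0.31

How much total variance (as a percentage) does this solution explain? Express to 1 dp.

68.5%

Communalities: 0.8735, 0.6985, 0.4534, 0.5301, 0.6366, 0.8238, 0.7813; Σh² = 4.7972.
Total variance with 7 standardized items is 7, so the solution explains 4.7972/7 = 0.6853 = 68.53%.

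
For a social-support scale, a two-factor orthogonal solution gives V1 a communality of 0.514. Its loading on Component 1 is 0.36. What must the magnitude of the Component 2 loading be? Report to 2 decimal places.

0.62

Under orthogonal rotation h² = Σλ², so λ_Component 2² = h² − (0.1296) = 0.514 − 0.1296 = 0.3844.
|λ| = √0.3844 = 0.6200.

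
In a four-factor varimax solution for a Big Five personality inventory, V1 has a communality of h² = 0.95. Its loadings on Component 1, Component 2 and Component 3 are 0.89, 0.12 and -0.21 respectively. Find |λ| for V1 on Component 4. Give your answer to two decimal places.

Under orthogonal rotation h² = Σλ², so λ_Component 4² = h² − (0.8506) = 0.95 − 0.8506 = 0.0994.
|λ| = √0.0994 = 0.3153.

0.32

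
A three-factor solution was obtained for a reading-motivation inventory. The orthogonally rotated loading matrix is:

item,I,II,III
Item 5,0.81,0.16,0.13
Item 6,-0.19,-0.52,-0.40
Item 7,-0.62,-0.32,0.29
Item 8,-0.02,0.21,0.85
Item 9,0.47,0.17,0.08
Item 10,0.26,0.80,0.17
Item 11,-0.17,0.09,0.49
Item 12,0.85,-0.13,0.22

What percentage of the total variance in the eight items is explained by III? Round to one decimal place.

16.3%

SS loadings for III = 0.13² + (-0.40)² + 0.29² + 0.85² + 0.08² + 0.17² + 0.49² + 0.22² = 1.3073
With 8 standardized items, total variance = 8. Proportion = 1.3073/8 = 0.1634 → 16.34%.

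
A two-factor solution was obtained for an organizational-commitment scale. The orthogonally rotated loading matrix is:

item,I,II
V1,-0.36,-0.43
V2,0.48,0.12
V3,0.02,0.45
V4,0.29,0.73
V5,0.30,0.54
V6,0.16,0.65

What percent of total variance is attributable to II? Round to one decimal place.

27.5%

SS loadings for II = (-0.43)² + 0.12² + 0.45² + 0.73² + 0.54² + 0.65² = 1.6488
With 6 standardized items, total variance = 6. Proportion = 1.6488/6 = 0.2748 → 27.48%.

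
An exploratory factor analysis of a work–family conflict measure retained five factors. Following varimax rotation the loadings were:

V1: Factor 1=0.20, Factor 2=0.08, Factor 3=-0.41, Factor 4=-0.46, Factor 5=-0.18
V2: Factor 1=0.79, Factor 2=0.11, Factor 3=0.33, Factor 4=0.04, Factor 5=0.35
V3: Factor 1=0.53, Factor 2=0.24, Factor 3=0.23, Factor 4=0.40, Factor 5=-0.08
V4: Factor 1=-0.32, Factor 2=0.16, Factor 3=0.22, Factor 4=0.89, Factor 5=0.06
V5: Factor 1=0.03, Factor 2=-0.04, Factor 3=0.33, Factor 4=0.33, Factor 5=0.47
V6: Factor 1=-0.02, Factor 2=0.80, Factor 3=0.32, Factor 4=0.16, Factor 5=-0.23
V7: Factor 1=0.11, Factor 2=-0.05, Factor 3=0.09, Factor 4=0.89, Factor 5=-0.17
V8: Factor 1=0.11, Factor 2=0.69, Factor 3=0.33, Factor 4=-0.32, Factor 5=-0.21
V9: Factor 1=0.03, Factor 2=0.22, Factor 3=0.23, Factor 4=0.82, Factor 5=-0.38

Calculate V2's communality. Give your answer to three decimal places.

0.869

h² = 0.79² + 0.11² + 0.33² + 0.04² + 0.35² = 0.6241 + 0.0121 + 0.1089 + 0.0016 + 0.1225 = 0.8692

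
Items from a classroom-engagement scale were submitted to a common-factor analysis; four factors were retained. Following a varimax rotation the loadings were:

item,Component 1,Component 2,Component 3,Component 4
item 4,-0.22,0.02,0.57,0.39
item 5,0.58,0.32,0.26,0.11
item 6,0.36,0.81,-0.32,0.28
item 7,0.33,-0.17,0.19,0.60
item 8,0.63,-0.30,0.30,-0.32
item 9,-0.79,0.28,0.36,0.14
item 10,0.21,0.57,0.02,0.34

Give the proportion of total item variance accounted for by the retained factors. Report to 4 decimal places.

0.6515

SS loadings by factor: 1.6884, 1.2811, 0.7510, 0.8402; total = 4.5607.
Total variance with 7 standardized items is 7, so the solution explains 4.5607/7 = 0.6515.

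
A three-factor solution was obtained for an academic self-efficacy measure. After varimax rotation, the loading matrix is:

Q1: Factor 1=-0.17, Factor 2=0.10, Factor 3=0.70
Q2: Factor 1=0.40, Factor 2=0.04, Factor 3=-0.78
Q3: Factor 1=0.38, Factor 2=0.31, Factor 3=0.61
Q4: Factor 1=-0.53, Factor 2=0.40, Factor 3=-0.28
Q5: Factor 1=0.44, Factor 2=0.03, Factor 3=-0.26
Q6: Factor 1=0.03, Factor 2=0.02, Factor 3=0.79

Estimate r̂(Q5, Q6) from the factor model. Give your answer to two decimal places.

-0.19

r̂ = Σ λ_i·λ_j across factors = (0.44)(0.03) + (0.03)(0.02) + (-0.26)(0.79)
  = +0.0132 +0.0006 -0.2054 = -0.1916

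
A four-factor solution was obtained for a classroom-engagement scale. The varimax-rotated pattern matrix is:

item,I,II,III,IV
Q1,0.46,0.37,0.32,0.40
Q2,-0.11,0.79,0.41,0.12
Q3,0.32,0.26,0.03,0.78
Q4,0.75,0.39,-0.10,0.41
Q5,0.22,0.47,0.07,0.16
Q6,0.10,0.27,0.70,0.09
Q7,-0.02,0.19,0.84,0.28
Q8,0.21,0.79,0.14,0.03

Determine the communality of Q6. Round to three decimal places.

h² = 0.10² + 0.27² + 0.70² + 0.09² = 0.0100 + 0.0729 + 0.4900 + 0.0081 = 0.5810

0.581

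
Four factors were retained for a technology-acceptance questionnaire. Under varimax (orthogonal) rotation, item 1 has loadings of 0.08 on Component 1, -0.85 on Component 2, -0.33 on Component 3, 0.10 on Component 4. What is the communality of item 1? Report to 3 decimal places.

h² = 0.08² + (-0.85)² + (-0.33)² + 0.10² = 0.0064 + 0.7225 + 0.1089 + 0.0100 = 0.8478

0.848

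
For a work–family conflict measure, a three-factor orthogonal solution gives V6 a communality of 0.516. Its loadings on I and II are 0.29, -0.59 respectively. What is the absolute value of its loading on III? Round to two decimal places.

Under orthogonal rotation h² = Σλ², so λ_III² = h² − (0.4322) = 0.516 − 0.4322 = 0.0838.
|λ| = √0.0838 = 0.2895.

0.29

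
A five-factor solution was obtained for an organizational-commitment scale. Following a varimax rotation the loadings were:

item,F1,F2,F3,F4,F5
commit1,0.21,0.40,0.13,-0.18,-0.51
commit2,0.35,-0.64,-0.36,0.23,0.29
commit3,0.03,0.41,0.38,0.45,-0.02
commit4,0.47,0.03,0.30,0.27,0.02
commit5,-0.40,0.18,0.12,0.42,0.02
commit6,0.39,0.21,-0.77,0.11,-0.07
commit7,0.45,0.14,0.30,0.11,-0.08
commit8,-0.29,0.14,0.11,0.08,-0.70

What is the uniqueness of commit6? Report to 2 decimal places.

0.19

h² = 0.39² + 0.21² + (-0.77)² + 0.11² + (-0.07)² = 0.1521 + 0.0441 + 0.5929 + 0.0121 + 0.0049 = 0.8061
Uniqueness u² = 1 − h² = 1 − 0.8061 = 0.1939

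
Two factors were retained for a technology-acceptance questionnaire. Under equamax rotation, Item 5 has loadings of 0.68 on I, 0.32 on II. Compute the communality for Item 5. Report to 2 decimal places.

0.56

h² = 0.68² + 0.32² = 0.4624 + 0.1024 = 0.5648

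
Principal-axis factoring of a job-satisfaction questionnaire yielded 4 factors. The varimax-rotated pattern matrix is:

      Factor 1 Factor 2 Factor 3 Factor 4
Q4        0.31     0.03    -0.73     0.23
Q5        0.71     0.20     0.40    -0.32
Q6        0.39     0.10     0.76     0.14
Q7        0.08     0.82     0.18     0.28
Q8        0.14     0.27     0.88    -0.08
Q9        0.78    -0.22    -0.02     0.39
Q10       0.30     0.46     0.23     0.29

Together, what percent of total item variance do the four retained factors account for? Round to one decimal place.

SS loadings by factor: 1.4767, 1.0562, 2.1306, 0.4959; total = 5.1594.
Total variance with 7 standardized items is 7, so the solution explains 5.1594/7 = 0.7371 = 73.71%.

73.7%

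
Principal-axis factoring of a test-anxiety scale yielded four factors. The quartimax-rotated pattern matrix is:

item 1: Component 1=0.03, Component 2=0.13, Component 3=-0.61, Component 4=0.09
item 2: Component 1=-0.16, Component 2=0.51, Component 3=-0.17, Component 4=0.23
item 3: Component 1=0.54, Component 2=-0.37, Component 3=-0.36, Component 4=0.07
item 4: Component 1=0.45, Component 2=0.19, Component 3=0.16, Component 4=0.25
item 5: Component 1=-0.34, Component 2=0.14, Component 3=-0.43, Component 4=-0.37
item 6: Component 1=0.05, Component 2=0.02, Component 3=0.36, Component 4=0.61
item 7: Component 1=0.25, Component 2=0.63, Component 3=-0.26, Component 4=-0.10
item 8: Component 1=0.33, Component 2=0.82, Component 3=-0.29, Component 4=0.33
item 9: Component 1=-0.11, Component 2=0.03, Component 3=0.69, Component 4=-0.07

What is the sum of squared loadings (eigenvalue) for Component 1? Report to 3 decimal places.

SS loadings for Component 1 = 0.03² + (-0.16)² + 0.54² + 0.45² + (-0.34)² + 0.05² + 0.25² + 0.33² + (-0.11)² = 0.0009 + 0.0256 + 0.2916 + 0.2025 + 0.1156 + 0.0025 + 0.0625 + 0.1089 + 0.0121 = 0.8222

0.822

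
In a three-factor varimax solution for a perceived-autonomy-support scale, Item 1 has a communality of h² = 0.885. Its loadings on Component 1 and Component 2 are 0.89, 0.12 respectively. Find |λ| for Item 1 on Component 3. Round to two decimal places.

0.28

Under orthogonal rotation h² = Σλ², so λ_Component 3² = h² − (0.8065) = 0.885 − 0.8065 = 0.0785.
|λ| = √0.0785 = 0.2802.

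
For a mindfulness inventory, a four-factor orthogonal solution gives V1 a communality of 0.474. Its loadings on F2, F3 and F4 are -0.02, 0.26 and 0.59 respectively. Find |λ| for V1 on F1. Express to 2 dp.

0.24

Under orthogonal rotation h² = Σλ², so λ_F1² = h² − (0.4161) = 0.474 − 0.4161 = 0.0579.
|λ| = √0.0579 = 0.2406.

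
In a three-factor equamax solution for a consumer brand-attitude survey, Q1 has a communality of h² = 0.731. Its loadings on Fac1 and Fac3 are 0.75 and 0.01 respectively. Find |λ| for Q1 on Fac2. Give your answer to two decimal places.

Under orthogonal rotation h² = Σλ², so λ_Fac2² = h² − (0.5626) = 0.731 − 0.5626 = 0.1684.
|λ| = √0.1684 = 0.4104.

0.41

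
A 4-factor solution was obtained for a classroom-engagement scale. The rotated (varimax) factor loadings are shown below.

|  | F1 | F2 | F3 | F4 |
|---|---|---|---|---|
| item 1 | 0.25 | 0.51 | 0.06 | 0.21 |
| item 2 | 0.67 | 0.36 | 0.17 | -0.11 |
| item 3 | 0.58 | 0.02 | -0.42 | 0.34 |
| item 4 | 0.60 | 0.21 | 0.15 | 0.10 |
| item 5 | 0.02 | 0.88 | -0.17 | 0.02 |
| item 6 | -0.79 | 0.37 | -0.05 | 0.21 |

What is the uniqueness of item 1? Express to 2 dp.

h² = 0.25² + 0.51² + 0.06² + 0.21² = 0.0625 + 0.2601 + 0.0036 + 0.0441 = 0.3703
Uniqueness u² = 1 − h² = 1 − 0.3703 = 0.6297

0.63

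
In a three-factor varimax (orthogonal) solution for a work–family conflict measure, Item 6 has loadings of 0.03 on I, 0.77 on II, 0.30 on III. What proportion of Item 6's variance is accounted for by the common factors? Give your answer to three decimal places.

0.684

h² = 0.03² + 0.77² + 0.30² = 0.0009 + 0.5929 + 0.0900 = 0.6838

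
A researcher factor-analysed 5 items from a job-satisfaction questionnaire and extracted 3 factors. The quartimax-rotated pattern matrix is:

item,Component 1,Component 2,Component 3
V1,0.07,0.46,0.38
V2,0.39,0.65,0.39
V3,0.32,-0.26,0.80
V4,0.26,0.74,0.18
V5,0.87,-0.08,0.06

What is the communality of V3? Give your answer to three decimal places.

0.810

h² = 0.32² + (-0.26)² + 0.80² = 0.1024 + 0.0676 + 0.6400 = 0.8100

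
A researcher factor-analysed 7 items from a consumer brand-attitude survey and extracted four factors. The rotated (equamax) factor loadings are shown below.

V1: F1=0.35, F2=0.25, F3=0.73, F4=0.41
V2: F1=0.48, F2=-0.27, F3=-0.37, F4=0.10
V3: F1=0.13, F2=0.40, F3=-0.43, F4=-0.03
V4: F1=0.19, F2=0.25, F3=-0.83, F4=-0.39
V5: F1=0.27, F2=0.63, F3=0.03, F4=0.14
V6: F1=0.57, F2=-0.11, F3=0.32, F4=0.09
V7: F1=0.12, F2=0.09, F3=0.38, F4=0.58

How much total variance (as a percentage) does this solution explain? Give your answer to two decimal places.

58.28%

Communalities: 0.8860, 0.4502, 0.3627, 0.9396, 0.4903, 0.4475, 0.5033; Σh² = 4.0796.
Total variance with 7 standardized items is 7, so the solution explains 4.0796/7 = 0.5828 = 58.28%.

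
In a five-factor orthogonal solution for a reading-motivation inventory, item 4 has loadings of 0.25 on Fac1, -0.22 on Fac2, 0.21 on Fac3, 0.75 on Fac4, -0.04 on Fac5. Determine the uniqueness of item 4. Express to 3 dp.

0.281

h² = 0.25² + (-0.22)² + 0.21² + 0.75² + (-0.04)² = 0.0625 + 0.0484 + 0.0441 + 0.5625 + 0.0016 = 0.7191
Uniqueness u² = 1 − h² = 1 − 0.7191 = 0.2809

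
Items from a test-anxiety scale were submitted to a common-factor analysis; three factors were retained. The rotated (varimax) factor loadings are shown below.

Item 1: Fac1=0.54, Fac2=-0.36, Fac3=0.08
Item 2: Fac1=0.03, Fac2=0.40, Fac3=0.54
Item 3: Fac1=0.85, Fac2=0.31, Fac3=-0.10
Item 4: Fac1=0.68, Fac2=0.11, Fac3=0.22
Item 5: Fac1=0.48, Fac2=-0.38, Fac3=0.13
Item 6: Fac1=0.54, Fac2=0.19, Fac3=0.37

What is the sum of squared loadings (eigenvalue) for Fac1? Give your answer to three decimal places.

SS loadings for Fac1 = 0.54² + 0.03² + 0.85² + 0.68² + 0.48² + 0.54² = 0.2916 + 0.0009 + 0.7225 + 0.4624 + 0.2304 + 0.2916 = 1.9994

1.999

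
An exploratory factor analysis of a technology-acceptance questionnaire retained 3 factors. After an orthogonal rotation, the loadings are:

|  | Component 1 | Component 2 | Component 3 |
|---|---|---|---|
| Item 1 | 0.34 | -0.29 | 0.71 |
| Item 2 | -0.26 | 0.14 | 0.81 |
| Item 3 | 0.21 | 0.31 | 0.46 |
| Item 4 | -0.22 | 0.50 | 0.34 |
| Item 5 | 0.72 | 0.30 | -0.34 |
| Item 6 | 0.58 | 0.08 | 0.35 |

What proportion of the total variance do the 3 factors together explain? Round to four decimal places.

Communalities: 0.7038, 0.7433, 0.3518, 0.4140, 0.7240, 0.4653; Σh² = 3.4022.
Total variance with 6 standardized items is 6, so the solution explains 3.4022/6 = 0.5670.

0.5670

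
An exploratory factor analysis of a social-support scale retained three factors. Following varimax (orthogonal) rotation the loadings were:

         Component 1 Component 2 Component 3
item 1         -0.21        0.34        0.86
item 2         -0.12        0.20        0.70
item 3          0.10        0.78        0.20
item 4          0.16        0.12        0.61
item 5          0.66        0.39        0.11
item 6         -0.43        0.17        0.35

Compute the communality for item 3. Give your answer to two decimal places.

h² = 0.10² + 0.78² + 0.20² = 0.0100 + 0.6084 + 0.0400 = 0.6584

0.66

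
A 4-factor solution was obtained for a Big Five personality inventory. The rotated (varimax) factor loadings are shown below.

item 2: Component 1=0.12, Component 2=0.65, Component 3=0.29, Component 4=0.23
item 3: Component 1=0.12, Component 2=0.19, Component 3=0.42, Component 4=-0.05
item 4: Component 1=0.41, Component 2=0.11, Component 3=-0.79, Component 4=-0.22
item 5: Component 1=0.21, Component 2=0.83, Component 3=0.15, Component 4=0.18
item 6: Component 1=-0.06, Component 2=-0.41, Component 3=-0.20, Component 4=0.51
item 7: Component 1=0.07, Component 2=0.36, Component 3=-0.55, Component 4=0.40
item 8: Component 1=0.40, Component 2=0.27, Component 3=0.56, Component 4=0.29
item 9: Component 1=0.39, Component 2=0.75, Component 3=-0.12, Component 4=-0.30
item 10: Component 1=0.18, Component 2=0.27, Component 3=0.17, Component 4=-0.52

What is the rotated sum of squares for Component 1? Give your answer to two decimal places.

SS loadings for Component 1 = 0.12² + 0.12² + 0.41² + 0.21² + (-0.06)² + 0.07² + 0.40² + 0.39² + 0.18² = 0.0144 + 0.0144 + 0.1681 + 0.0441 + 0.0036 + 0.0049 + 0.1600 + 0.1521 + 0.0324 = 0.5940

0.59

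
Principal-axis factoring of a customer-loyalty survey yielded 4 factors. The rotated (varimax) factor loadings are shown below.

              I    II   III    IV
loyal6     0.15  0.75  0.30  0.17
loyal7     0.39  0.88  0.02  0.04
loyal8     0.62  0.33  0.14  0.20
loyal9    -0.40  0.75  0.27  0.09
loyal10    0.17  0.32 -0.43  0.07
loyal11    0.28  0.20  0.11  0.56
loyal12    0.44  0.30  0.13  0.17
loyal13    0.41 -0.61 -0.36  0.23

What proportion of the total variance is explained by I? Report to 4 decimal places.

0.1485

SS loadings for I = 0.15² + 0.39² + 0.62² + (-0.40)² + 0.17² + 0.28² + 0.44² + 0.41² = 1.1880
Proportion of variance = 1.1880 / 8 = 0.1485.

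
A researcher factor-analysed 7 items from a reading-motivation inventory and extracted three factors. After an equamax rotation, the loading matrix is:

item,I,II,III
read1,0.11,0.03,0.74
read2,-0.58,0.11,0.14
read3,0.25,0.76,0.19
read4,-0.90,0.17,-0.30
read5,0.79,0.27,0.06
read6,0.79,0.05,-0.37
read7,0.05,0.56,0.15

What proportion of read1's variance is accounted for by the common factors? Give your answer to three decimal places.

0.561

h² = 0.11² + 0.03² + 0.74² = 0.0121 + 0.0009 + 0.5476 = 0.5606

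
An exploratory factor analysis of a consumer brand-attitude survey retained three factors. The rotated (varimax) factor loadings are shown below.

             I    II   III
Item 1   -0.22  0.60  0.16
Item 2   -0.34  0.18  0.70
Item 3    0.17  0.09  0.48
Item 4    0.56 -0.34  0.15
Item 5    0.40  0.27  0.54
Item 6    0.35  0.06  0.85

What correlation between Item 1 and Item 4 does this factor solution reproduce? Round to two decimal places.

-0.30

r̂ = Σ λ_i·λ_j across factors = (-0.22)(0.56) + (0.60)(-0.34) + (0.16)(0.15)
  = -0.1232 -0.2040 +0.0240 = -0.3032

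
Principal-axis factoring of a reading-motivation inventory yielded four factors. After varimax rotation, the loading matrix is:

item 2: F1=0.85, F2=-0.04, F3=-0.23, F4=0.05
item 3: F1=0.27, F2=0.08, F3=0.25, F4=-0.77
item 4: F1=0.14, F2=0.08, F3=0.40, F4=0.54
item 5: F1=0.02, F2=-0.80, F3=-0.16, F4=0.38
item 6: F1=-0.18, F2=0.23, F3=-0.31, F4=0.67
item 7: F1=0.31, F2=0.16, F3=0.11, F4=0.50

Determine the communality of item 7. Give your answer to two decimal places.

0.38

h² = 0.31² + 0.16² + 0.11² + 0.50² = 0.0961 + 0.0256 + 0.0121 + 0.2500 = 0.3838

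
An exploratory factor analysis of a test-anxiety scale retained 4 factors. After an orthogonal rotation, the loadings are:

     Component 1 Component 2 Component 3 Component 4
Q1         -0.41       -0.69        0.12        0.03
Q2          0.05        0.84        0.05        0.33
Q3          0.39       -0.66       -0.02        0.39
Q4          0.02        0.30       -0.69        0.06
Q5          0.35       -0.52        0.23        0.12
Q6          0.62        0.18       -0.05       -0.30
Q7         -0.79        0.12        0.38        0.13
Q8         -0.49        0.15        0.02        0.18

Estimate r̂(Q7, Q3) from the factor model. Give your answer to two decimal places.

-0.34

r̂ = Σ λ_i·λ_j across factors = (-0.79)(0.39) + (0.12)(-0.66) + (0.38)(-0.02) + (0.13)(0.39)
  = -0.3081 -0.0792 -0.0076 +0.0507 = -0.3442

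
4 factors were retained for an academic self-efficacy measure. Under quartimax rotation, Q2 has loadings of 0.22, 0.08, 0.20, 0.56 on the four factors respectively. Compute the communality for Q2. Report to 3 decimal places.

h² = 0.22² + 0.08² + 0.20² + 0.56² = 0.0484 + 0.0064 + 0.0400 + 0.3136 = 0.4084

0.408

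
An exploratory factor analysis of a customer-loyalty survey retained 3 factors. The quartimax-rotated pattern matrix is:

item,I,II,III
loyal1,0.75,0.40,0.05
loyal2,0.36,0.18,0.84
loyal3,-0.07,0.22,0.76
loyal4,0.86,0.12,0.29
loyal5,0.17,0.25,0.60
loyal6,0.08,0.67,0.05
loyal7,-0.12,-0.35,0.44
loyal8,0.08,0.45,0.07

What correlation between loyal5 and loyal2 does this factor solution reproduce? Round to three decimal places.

r̂ = Σ λ_i·λ_j across factors = (0.17)(0.36) + (0.25)(0.18) + (0.60)(0.84)
  = +0.0612 +0.0450 +0.5040 = 0.6102

0.610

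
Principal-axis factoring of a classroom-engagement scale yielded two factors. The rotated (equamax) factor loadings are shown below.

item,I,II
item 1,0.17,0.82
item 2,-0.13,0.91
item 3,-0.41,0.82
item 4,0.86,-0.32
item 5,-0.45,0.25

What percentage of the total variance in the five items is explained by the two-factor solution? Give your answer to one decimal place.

Communalities: 0.7013, 0.8450, 0.8405, 0.8420, 0.2650; Σh² = 3.4938.
Total variance with 5 standardized items is 5, so the solution explains 3.4938/5 = 0.6988 = 69.88%.

69.9%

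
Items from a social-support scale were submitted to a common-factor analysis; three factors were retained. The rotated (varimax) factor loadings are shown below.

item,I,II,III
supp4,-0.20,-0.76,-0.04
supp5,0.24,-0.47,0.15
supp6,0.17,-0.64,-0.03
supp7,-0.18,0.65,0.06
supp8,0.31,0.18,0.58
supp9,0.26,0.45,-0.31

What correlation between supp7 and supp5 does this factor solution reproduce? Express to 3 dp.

r̂ = Σ λ_i·λ_j across factors = (-0.18)(0.24) + (0.65)(-0.47) + (0.06)(0.15)
  = -0.0432 -0.3055 +0.0090 = -0.3397

-0.340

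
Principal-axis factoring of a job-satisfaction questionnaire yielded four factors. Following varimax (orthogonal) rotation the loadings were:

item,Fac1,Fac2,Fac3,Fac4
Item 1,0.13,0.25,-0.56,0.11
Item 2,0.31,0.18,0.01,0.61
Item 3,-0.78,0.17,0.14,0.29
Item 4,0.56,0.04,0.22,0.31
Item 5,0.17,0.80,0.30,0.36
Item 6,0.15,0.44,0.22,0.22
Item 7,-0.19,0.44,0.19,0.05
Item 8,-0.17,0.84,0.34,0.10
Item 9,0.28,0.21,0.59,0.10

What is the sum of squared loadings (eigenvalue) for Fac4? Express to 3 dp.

0.765

SS loadings for Fac4 = 0.11² + 0.61² + 0.29² + 0.31² + 0.36² + 0.22² + 0.05² + 0.10² + 0.10² = 0.0121 + 0.3721 + 0.0841 + 0.0961 + 0.1296 + 0.0484 + 0.0025 + 0.0100 + 0.0100 = 0.7649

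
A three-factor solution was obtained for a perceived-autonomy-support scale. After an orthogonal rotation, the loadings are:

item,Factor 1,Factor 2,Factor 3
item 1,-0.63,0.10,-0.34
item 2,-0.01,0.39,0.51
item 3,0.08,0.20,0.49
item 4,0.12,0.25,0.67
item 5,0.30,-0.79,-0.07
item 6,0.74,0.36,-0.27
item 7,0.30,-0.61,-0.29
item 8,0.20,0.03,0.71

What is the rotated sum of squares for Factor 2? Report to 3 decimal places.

1.391

SS loadings for Factor 2 = 0.10² + 0.39² + 0.20² + 0.25² + (-0.79)² + 0.36² + (-0.61)² + 0.03² = 0.0100 + 0.1521 + 0.0400 + 0.0625 + 0.6241 + 0.1296 + 0.3721 + 0.0009 = 1.3913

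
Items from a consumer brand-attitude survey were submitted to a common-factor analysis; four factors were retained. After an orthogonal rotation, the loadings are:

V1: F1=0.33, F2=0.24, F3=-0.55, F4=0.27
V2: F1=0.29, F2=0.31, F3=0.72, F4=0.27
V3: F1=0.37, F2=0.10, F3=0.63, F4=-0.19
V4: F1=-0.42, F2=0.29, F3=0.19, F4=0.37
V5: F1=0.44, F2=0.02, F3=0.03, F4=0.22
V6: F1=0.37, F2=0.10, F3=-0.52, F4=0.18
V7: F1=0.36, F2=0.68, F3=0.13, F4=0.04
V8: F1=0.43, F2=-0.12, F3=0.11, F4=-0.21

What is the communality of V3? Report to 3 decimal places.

0.580

h² = 0.37² + 0.10² + 0.63² + (-0.19)² = 0.1369 + 0.0100 + 0.3969 + 0.0361 = 0.5799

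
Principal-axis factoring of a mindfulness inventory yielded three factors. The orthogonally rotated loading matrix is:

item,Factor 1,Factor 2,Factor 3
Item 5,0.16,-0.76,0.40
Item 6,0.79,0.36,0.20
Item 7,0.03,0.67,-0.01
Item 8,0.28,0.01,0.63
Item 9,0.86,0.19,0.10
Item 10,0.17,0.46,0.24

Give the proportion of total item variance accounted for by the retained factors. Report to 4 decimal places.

0.5943

Communalities: 0.7632, 0.7937, 0.4499, 0.4754, 0.7857, 0.2981; Σh² = 3.5660.
Total variance with 6 standardized items is 6, so the solution explains 3.5660/6 = 0.5943.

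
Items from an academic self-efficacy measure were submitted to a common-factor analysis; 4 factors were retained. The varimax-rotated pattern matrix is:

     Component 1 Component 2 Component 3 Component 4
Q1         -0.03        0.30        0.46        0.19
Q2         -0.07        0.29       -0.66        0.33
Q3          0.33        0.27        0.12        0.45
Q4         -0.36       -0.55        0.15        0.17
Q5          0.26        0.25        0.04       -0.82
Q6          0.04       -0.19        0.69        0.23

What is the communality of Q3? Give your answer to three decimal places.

h² = 0.33² + 0.27² + 0.12² + 0.45² = 0.1089 + 0.0729 + 0.0144 + 0.2025 = 0.3987

0.399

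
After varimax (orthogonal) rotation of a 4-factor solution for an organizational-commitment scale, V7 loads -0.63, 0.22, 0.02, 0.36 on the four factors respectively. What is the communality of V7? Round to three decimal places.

h² = (-0.63)² + 0.22² + 0.02² + 0.36² = 0.3969 + 0.0484 + 0.0004 + 0.1296 = 0.5753

0.575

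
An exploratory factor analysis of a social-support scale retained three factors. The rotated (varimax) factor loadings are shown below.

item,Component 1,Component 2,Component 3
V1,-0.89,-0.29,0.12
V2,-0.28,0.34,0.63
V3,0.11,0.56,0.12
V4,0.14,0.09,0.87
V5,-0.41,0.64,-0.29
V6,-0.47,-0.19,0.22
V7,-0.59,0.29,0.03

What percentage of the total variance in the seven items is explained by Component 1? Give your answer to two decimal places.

23.42%

SS loadings for Component 1 = (-0.89)² + (-0.28)² + 0.11² + 0.14² + (-0.41)² + (-0.47)² + (-0.59)² = 1.6393
With 7 standardized items, total variance = 7. Proportion = 1.6393/7 = 0.2342 → 23.42%.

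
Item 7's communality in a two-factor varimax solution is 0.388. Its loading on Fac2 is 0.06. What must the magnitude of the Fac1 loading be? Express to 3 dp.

Under orthogonal rotation h² = Σλ², so λ_Fac1² = h² − (0.0036) = 0.388 − 0.0036 = 0.3844.
|λ| = √0.3844 = 0.6200.

0.620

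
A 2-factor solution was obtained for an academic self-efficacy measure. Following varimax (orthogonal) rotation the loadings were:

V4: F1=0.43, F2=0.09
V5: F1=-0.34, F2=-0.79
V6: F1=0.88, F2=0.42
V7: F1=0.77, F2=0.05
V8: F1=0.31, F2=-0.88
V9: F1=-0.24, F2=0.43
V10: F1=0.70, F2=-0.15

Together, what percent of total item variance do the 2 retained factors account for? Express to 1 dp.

Communalities: 0.1930, 0.7397, 0.9508, 0.5954, 0.8705, 0.2425, 0.5125; Σh² = 4.1044.
Total variance with 7 standardized items is 7, so the solution explains 4.1044/7 = 0.5863 = 58.63%.

58.6%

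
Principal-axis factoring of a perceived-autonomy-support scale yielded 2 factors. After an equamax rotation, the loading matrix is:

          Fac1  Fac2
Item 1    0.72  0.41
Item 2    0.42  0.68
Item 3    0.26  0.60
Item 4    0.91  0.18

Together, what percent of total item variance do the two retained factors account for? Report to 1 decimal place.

65.3%

Communalities: 0.6865, 0.6388, 0.4276, 0.8605; Σh² = 2.6134.
Total variance with 4 standardized items is 4, so the solution explains 2.6134/4 = 0.6533 = 65.33%.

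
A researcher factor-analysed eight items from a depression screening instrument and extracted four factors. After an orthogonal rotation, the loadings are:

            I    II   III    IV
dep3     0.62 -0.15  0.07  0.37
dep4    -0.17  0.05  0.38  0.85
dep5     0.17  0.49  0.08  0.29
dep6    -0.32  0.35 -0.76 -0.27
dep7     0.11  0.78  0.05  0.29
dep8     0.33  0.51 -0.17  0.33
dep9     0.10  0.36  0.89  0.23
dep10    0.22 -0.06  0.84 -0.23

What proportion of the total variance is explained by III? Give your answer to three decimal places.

0.283

SS loadings for III = 0.07² + 0.38² + 0.08² + (-0.76)² + 0.05² + (-0.17)² + 0.89² + 0.84² = 2.2624
Proportion of variance = 2.2624 / 8 = 0.2828.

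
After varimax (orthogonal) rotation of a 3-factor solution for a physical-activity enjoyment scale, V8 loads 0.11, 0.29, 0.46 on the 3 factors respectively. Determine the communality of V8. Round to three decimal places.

h² = 0.11² + 0.29² + 0.46² = 0.0121 + 0.0841 + 0.2116 = 0.3078

0.308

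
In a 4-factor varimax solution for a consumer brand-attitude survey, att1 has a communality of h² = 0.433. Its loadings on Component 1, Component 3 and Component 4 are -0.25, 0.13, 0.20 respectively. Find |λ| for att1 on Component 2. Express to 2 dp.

Under orthogonal rotation h² = Σλ², so λ_Component 2² = h² − (0.1194) = 0.433 − 0.1194 = 0.3136.
|λ| = √0.3136 = 0.5600.

0.56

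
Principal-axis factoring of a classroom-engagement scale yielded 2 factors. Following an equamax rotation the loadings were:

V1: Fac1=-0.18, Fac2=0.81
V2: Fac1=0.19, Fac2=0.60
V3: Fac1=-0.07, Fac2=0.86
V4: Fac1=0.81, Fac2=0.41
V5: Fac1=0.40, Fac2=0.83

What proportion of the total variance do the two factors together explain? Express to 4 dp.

0.7004

Communalities: 0.6885, 0.3961, 0.7445, 0.8242, 0.8489; Σh² = 3.5022.
Total variance with 5 standardized items is 5, so the solution explains 3.5022/5 = 0.7004.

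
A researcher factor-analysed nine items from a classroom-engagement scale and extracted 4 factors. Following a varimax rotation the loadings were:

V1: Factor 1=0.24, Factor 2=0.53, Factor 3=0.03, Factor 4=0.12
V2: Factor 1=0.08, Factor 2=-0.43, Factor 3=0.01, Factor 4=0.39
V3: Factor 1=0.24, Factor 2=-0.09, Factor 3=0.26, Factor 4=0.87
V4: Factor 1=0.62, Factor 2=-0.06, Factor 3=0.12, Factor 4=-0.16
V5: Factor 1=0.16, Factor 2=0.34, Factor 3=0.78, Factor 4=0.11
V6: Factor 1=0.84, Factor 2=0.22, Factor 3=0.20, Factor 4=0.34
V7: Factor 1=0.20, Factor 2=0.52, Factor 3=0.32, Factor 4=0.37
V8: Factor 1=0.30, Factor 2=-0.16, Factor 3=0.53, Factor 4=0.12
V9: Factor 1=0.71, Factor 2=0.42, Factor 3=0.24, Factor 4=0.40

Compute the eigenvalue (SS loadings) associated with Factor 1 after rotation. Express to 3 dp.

SS loadings for Factor 1 = 0.24² + 0.08² + 0.24² + 0.62² + 0.16² + 0.84² + 0.20² + 0.30² + 0.71² = 0.0576 + 0.0064 + 0.0576 + 0.3844 + 0.0256 + 0.7056 + 0.0400 + 0.0900 + 0.5041 = 1.8713

1.871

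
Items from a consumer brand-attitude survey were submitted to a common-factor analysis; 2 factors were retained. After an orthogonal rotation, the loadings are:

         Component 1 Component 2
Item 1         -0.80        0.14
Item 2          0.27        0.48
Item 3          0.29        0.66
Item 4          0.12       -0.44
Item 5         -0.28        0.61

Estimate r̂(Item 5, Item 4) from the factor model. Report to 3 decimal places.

r̂ = Σ λ_i·λ_j across factors = (-0.28)(0.12) + (0.61)(-0.44)
  = -0.0336 -0.2684 = -0.3020

-0.302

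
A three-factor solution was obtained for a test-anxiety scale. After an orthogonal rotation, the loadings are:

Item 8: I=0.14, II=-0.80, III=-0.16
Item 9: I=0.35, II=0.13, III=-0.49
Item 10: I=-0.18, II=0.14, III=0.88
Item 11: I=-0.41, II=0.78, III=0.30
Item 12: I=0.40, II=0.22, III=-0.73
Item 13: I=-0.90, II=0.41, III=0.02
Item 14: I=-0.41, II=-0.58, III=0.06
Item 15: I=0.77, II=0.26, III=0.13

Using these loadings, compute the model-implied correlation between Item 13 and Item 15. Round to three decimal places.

-0.584

r̂ = Σ λ_i·λ_j across factors = (-0.90)(0.77) + (0.41)(0.26) + (0.02)(0.13)
  = -0.6930 +0.1066 +0.0026 = -0.5838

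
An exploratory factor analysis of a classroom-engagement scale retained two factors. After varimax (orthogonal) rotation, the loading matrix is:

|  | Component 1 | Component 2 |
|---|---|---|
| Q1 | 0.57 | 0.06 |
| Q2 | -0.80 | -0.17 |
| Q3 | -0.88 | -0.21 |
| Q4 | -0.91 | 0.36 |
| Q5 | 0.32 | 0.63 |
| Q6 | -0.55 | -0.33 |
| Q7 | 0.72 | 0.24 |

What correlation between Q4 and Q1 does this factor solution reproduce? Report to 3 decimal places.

-0.497

r̂ = Σ λ_i·λ_j across factors = (-0.91)(0.57) + (0.36)(0.06)
  = -0.5187 +0.0216 = -0.4971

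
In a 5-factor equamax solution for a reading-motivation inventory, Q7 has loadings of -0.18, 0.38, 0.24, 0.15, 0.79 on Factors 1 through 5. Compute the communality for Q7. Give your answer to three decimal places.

0.881

h² = (-0.18)² + 0.38² + 0.24² + 0.15² + 0.79² = 0.0324 + 0.1444 + 0.0576 + 0.0225 + 0.6241 = 0.8810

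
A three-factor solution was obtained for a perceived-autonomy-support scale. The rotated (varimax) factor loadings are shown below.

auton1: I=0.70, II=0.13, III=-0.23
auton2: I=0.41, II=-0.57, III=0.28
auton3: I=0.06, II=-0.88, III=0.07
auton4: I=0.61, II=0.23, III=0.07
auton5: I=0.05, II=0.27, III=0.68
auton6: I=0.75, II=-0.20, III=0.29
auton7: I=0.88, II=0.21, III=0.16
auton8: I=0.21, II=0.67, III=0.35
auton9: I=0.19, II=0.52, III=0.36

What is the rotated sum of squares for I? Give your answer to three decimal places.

2.453

SS loadings for I = 0.70² + 0.41² + 0.06² + 0.61² + 0.05² + 0.75² + 0.88² + 0.21² + 0.19² = 0.4900 + 0.1681 + 0.0036 + 0.3721 + 0.0025 + 0.5625 + 0.7744 + 0.0441 + 0.0361 = 2.4534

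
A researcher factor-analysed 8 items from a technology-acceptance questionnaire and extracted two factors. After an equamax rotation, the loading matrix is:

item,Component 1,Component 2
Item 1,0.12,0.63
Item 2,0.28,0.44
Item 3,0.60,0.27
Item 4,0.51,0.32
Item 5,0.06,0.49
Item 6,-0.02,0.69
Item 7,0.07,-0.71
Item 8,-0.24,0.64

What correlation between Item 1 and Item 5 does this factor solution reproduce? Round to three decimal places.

r̂ = Σ λ_i·λ_j across factors = (0.12)(0.06) + (0.63)(0.49)
  = +0.0072 +0.3087 = 0.3159

0.316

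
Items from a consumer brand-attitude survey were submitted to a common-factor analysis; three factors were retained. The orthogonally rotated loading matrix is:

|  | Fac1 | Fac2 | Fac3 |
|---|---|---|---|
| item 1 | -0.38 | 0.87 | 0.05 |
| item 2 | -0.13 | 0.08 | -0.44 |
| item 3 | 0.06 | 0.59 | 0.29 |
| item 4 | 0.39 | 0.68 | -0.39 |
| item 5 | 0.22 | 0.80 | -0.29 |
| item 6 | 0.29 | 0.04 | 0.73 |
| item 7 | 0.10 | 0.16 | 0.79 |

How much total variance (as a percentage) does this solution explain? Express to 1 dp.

SS loadings by factor: 0.4595, 2.2410, 1.6734; total = 4.3739.
Total variance with 7 standardized items is 7, so the solution explains 4.3739/7 = 0.6248 = 62.48%.

62.5%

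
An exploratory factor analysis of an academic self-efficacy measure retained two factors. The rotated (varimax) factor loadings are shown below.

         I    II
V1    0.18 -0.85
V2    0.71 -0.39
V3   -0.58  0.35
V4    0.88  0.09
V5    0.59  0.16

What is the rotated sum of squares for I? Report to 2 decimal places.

2.00

SS loadings for I = 0.18² + 0.71² + (-0.58)² + 0.88² + 0.59² = 0.0324 + 0.5041 + 0.3364 + 0.7744 + 0.3481 = 1.9954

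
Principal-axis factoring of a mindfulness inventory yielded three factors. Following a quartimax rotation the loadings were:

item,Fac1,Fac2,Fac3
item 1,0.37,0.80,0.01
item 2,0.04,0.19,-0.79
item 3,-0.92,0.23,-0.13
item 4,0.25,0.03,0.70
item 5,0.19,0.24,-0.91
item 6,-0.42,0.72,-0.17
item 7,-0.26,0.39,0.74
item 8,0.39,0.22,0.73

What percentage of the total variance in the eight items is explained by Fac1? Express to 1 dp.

18.5%

SS loadings for Fac1 = 0.37² + 0.04² + (-0.92)² + 0.25² + 0.19² + (-0.42)² + (-0.26)² + 0.39² = 1.4796
With 8 standardized items, total variance = 8. Proportion = 1.4796/8 = 0.1850 → 18.50%.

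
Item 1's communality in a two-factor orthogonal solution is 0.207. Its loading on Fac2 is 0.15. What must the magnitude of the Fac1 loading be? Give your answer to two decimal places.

0.43

Under orthogonal rotation h² = Σλ², so λ_Fac1² = h² − (0.0225) = 0.207 − 0.0225 = 0.1845.
|λ| = √0.1845 = 0.4295.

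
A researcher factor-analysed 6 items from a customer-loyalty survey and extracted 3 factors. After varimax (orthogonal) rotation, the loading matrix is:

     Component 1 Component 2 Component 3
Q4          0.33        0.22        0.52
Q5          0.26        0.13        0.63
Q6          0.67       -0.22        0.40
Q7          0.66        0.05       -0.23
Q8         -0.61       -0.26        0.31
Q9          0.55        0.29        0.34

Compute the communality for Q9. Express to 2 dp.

0.50

h² = 0.55² + 0.29² + 0.34² = 0.3025 + 0.0841 + 0.1156 = 0.5022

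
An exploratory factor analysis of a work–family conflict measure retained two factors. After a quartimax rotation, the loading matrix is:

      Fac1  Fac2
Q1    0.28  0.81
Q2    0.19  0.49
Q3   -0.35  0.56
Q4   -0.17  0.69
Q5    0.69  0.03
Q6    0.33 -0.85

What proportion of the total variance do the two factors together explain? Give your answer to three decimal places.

Communalities: 0.7345, 0.2762, 0.4361, 0.5050, 0.4770, 0.8314; Σh² = 3.2602.
Total variance with 6 standardized items is 6, so the solution explains 3.2602/6 = 0.5434.

0.543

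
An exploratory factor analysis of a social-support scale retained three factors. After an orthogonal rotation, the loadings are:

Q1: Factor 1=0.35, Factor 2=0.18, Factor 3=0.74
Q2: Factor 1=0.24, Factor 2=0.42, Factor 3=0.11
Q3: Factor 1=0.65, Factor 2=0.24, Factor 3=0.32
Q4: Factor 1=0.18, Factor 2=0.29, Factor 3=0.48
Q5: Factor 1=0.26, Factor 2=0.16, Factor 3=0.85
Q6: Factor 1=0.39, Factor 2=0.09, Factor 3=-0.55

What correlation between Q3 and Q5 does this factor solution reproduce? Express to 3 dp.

0.479

r̂ = Σ λ_i·λ_j across factors = (0.65)(0.26) + (0.24)(0.16) + (0.32)(0.85)
  = +0.1690 +0.0384 +0.2720 = 0.4794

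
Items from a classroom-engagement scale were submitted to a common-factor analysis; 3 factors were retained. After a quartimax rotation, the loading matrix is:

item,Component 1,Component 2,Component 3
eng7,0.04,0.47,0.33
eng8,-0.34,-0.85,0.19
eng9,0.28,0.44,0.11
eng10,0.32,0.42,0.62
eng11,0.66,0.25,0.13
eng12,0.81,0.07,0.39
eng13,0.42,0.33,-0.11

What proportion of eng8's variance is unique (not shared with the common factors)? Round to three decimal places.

0.126

h² = (-0.34)² + (-0.85)² + 0.19² = 0.1156 + 0.7225 + 0.0361 = 0.8742
Uniqueness u² = 1 − h² = 1 − 0.8742 = 0.1258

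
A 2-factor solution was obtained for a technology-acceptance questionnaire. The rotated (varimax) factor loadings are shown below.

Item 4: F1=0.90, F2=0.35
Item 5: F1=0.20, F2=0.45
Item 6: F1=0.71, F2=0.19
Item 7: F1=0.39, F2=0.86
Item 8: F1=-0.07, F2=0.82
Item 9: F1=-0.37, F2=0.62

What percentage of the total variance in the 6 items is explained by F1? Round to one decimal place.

SS loadings for F1 = 0.90² + 0.20² + 0.71² + 0.39² + (-0.07)² + (-0.37)² = 1.6480
With 6 standardized items, total variance = 6. Proportion = 1.6480/6 = 0.2747 → 27.47%.

27.5%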